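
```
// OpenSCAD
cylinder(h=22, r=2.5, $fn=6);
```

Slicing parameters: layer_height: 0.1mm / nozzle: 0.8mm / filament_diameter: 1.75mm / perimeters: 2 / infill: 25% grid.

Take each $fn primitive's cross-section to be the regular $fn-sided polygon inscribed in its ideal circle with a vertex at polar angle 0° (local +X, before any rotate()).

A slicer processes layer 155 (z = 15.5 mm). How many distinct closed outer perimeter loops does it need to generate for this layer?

1

At z = 15.5 mm: the cylinder: section is a regular 6-gon, circumradius r=2.5. The result has 1 disconnected region.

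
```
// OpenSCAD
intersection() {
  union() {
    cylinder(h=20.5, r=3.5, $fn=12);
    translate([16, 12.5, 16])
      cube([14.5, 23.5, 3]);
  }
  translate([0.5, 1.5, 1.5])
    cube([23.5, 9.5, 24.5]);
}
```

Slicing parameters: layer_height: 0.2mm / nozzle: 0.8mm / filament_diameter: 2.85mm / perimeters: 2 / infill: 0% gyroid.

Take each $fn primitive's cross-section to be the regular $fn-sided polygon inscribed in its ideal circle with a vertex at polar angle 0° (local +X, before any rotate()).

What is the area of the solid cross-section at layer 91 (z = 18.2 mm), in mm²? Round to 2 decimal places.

At z = 18.2 mm: the r=3.5 cylinder contributes a regular 12-gon of circumradius 3.5 (area = (12/2)·3.500²·sin(360°/12) = 36.75 mm²); the cube at (16, 12.5) is present — its section is the full 14.5×23.5 rectangle (area 340.75 mm²); Merging all regions: the 2 present regions are separate (no shared area or edge), so areas and boundary lengths simply add and each stays a separate island — area = 377.50 mm²; the 23.5×9.5 cube at (0.5, 1.5) contributes its full rectangle (area 223.25 mm²); After intersecting: the 23.5×9.5 cube at (0.5, 1.5) partially overlaps the result so far; clipping to the common part keeps 3.27 mm² — area = 3.27 mm². Overall, the cross-section is a single solid region. Net area = 3.27 mm².

3.27 mm²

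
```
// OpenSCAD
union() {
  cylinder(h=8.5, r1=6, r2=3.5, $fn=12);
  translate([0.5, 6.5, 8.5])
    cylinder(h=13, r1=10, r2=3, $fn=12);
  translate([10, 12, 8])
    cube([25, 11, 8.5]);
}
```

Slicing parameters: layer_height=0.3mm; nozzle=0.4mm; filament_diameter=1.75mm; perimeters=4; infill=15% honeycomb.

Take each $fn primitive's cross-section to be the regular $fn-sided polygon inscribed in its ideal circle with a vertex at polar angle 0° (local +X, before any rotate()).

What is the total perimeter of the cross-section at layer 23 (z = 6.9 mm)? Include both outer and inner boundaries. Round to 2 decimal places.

At z = 6.9 mm: the cone contributes a regular 12-gon of circumradius 3.971 (interpolated between r1=6 and r2=3.5 at t=0.812) (perimeter = 2·12·3.971·sin(180°/12) = 24.66 mm); the cone at (0.5, 6.5) is absent (z outside [8.5, 21.5]); the cube at (10, 12) is absent (z outside [8, 16.5]); Merging all regions: only the cone is present, so the union is just that shape — boundary = 24.66 mm. Overall, the cross-section is a single solid region. Total boundary length (outer) = 24.66 mm.

24.66 mm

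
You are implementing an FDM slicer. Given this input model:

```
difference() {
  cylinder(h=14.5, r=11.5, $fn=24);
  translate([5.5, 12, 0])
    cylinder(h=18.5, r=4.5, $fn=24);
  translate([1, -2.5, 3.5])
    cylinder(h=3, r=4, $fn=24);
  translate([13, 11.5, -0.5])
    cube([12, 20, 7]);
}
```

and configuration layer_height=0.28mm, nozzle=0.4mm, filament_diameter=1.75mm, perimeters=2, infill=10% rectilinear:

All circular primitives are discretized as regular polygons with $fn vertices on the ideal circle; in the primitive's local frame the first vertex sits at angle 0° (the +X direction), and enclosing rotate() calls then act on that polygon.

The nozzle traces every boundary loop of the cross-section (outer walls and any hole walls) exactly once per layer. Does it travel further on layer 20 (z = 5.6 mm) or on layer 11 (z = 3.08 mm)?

layer 20 (z = 5.6 mm)

Layer 20 (z = 5.6): the r=11.5 cylinder contributes a regular 24-gon of circumradius 11.5 (perimeter = 2·24·11.500·sin(180°/24) = 72.05 mm); the r=4.5 cylinder at (5.5, 12) gives a regular 24-gon of circumradius 4.5 (constant along its height) (perimeter = 2·24·4.500·sin(180°/24) = 28.19 mm); the cylinder at (1, -2.5): section is a regular 24-gon, circumradius r=4 (perimeter = 2·24·4.000·sin(180°/24) = 25.06 mm); the 12×20 cube at (13, 11.5) contributes its full rectangle (perimeter 64.00 mm); Subtracting the remaining from the first: starting from the r=11.5 cylinder, the r=4.5 cylinder at (5.5, 12) partially overlaps it — only the 14.22 mm² overlap (of its 62.89 mm²) is removed, clipping the outline; the r=4 cylinder at (1, -2.5) lies wholly inside it (removes its full 49.69 mm² and its 25.06 mm outline becomes a hole wall); the 12×20 cube at (13, 11.5) misses the remaining region (no effect) — boundary (outer + 1 inner loop) = 98.43 mm. So its perimeter = 98.43 mm. Layer 11 (z = 3.08): the r=11.5 cylinder contributes a regular 24-gon of circumradius 11.5 (perimeter = 2·24·11.500·sin(180°/24) = 72.05 mm); the r=4.5 cylinder at (5.5, 12) contributes a regular 24-gon of circumradius 4.5 (perimeter = 2·24·4.500·sin(180°/24) = 28.19 mm); the cylinder at (1, -2.5) is absent (z outside [3.5, 6.5]); the cube at (13, 11.5) is present — its section is the full 12×20 rectangle (perimeter 64.00 mm); Subtracting the remaining from the first: starting from the r=11.5 cylinder, the r=4.5 cylinder at (5.5, 12) partially overlaps it — only the 14.22 mm² overlap (of its 62.89 mm²) is removed, clipping the outline; the 12×20 cube at (13, 11.5) misses the remaining region (no effect) — boundary = 73.37 mm. So its perimeter = 73.37 mm. Layer 20 is larger (98.43 vs 73.37 mm).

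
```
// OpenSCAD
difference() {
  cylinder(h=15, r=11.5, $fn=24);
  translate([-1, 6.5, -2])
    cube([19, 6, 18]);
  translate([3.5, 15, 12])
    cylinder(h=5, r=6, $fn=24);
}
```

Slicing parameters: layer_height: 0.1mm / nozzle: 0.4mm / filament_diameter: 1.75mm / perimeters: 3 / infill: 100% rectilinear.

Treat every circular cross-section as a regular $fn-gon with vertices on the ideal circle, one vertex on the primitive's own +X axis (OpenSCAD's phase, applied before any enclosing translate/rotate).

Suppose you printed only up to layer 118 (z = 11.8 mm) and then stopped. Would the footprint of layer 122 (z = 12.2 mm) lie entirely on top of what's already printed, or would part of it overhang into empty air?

entirely on top

Compare the two slices. At z = 11.8: the cylinder: section is a regular 24-gon, circumradius r=11.5 (area = (24/2)·11.500²·sin(360°/24) = 410.75 mm²); the cube at (-1, 6.5) (footprint 19×6) is included at this height (area 114.00 mm²); the cylinder at (3.5, 15) is absent (z outside [12, 17]); Taking the first minus the rest: starting from the r=11.5 cylinder (410.75 mm²), the 19×6 cube at (-1, 6.5) partially overlaps it — only the 37.51 mm² overlap (of its 114.00 mm²) is removed, clipping the outline — area = 373.24 mm². At z = 12.2: the cylinder: section is a regular 24-gon, circumradius r=11.5 (area = (24/2)·11.500²·sin(360°/24) = 410.75 mm²); the cube at (-1, 6.5) (footprint 19×6) is included at this height (area 114.00 mm²); the cylinder at (3.5, 15): section is a regular 24-gon, circumradius r=6 (area = (24/2)·6.000²·sin(360°/24) = 111.81 mm²); After the difference (first − rest): starting from the r=11.5 cylinder (410.75 mm²), the 19×6 cube at (-1, 6.5) partially overlaps it — only the 37.51 mm² overlap (of its 114.00 mm²) is removed, clipping the outline; the r=6 cylinder at (3.5, 15) partially overlaps it — only the 0.03 mm² overlap (of its 111.81 mm²) is removed, clipping the outline — area = 373.21 mm². Checking containment: the cross-section at z = 12.2 is a subset of the cross-section at z = 11.8.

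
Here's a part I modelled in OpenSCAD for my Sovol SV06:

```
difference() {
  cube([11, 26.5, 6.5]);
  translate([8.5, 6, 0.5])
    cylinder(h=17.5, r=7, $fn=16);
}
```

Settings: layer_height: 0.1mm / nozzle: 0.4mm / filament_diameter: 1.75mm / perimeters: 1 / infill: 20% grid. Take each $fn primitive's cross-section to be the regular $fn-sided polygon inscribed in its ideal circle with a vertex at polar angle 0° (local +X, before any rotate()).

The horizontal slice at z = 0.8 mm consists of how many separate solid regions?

1

At z = 0.8 mm: the cube is present — its section is the full 11×26.5 rectangle; the cylinder at (8.5, 6): section is a regular 16-gon, circumradius r=7; Taking the first minus the rest: starting from the 11×26.5 cube, the r=7 cylinder at (8.5, 6) partially overlaps it — only the 104.76 mm² overlap (of its 150.01 mm²) is removed, clipping the outline — 1 connected region. The result has 1 disconnected region.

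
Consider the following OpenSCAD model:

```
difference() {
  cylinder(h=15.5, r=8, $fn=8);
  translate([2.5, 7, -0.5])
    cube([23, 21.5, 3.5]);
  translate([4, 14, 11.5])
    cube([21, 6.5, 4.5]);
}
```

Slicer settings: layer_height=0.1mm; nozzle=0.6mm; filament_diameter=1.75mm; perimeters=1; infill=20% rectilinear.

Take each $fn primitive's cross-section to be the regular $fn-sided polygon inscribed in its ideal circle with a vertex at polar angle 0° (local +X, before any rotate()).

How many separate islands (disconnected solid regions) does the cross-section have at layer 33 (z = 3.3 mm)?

1

At z = 3.3 mm: the r=8 cylinder gives a regular 8-gon of circumradius 8 (constant along its height); the cube at (2.5, 7) is absent (z outside [-0.5, 3]); the cube at (4, 14) is absent (z outside [11.5, 16]); Subtracting the remaining from the first: none of the subtracted shapes is present at this height, so the r=8 cylinder is unchanged — 1 connected region. Overall, the cross-section is a single solid region. Island count = 1.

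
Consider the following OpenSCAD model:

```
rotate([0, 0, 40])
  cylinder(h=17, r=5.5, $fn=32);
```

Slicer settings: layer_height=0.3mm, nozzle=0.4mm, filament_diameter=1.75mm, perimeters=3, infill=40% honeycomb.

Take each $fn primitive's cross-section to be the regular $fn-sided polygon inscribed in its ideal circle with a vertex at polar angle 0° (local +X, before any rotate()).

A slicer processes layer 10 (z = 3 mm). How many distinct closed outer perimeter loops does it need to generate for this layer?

1

At z = 3 mm: the r=5.5 cylinder gives a regular 32-gon of circumradius 5.5 (constant along its height); (rotated 40° about Z; rotation is an isometry so areas/perimeters/island counts are preserved). The result has 1 disconnected region.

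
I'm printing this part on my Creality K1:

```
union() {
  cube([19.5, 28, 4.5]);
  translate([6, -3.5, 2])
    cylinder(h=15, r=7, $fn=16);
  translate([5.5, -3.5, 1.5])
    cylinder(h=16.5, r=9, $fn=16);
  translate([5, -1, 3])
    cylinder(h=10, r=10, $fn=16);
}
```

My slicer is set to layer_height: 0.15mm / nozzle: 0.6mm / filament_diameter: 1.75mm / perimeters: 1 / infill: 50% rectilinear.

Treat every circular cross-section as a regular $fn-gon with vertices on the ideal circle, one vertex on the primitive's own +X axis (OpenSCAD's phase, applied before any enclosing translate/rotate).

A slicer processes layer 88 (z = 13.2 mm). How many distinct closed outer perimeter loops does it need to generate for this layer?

1

At z = 13.2 mm: the cube is absent (z outside [0, 4.5]); the r=7 cylinder at (6, -3.5) contributes a regular 16-gon of circumradius 7; the r=9 cylinder at (5.5, -3.5) contributes a regular 16-gon of circumradius 9; the cylinder at (5, -1) is absent (z outside [3, 13]); Combining (union): the r=7 cylinder at (6, -3.5) lies entirely inside the r=9 cylinder at (5.5, -3.5), so the union is just the r=9 cylinder at (5.5, -3.5) — 1 connected region. The result has 1 disconnected region.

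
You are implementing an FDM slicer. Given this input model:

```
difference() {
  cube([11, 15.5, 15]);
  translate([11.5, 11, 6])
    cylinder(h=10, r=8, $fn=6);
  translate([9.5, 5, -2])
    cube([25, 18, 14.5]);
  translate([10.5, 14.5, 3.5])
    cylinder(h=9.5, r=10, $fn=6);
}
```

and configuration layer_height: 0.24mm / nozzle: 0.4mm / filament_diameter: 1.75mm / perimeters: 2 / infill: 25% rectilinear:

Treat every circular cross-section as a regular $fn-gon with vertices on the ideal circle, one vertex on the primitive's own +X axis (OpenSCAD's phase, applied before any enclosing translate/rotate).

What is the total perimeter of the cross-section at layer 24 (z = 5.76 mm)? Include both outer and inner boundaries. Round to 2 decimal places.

At z = 5.76 mm: the cube (footprint 11×15.5) is included at this height (perimeter 53.00 mm); the cylinder at (11.5, 11) is not intersected at this z (z outside [6, 16]); the cube at (9.5, 5) is present — its section is the full 25×18 rectangle (perimeter 86.00 mm); the r=10 cylinder at (10.5, 14.5) contributes a regular 6-gon of circumradius 10 (perimeter = 2·6·10.000·sin(180°/6) = 60.00 mm); Taking the first minus the rest: starting from the 11×15.5 cube, the 25×18 cube at (9.5, 5) partially overlaps it — only the 15.75 mm² overlap (of its 450.00 mm²) is removed, clipping the outline; the r=10 cylinder at (10.5, 14.5) partially overlaps it — only the 65.00 mm² overlap (of its 259.81 mm²) is removed, clipping the outline — boundary = 50.07 mm. Overall, the cross-section is a single solid region. Total boundary length (outer) = 50.07 mm.

50.07 mm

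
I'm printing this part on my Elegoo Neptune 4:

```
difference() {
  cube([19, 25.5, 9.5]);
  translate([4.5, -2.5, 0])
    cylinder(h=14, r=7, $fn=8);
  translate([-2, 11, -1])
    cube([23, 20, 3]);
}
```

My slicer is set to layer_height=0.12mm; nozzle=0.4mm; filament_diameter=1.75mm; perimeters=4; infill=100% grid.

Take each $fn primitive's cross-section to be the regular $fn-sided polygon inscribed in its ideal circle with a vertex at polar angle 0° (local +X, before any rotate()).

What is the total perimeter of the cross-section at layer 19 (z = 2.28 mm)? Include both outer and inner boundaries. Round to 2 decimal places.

At z = 2.28 mm: the 19×25.5 cube contributes its full rectangle (perimeter 89.00 mm); the r=7 cylinder at (4.5, -2.5) contributes a regular 8-gon of circumradius 7 (perimeter = 2·8·7.000·sin(180°/8) = 42.86 mm); the cube at (-2, 11) is not intersected at this z (z outside [-1, 2]); Taking the first minus the rest: starting from the 19×25.5 cube, the r=7 cylinder at (4.5, -2.5) partially overlaps it — only the 34.50 mm² overlap (of its 138.59 mm²) is removed, clipping the outline — boundary = 88.78 mm. Overall, the cross-section is a single solid region. Total boundary length (outer) = 88.78 mm.

88.78 mm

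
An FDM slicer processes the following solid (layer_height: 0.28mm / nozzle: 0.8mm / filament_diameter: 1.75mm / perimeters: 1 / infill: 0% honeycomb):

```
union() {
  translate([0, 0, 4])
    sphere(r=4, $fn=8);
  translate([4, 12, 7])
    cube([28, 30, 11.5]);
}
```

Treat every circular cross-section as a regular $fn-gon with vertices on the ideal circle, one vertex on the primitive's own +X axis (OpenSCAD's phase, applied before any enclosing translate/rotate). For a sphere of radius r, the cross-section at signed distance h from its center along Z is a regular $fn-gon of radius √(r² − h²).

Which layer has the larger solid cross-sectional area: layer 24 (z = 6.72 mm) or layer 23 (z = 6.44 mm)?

layer 23 (z = 6.44 mm)

Layer 24 (z = 6.72): the sphere: section is a regular 8-gon, circumradius = √(r²−h²) = √(4²−2.72²) = 2.933 (area = (8/2)·2.933²·sin(360°/8) = 24.33 mm²); the cube at (4, 12) does not reach this height (z outside [7, 18.5]); Taking the union: only the r=4 sphere is present, so the union is just that shape — area = 24.33 mm². So its area = 24.33 mm². Layer 23 (z = 6.44): the r=4 sphere slices to a regular 8-gon of circumradius 3.170 (√(r²−h²) with h=2.44 from center) (area = (8/2)·3.170²·sin(360°/8) = 28.42 mm²); the cube at (4, 12) is not intersected at this z (z outside [7, 18.5]); Combining (union): only the r=4 sphere is present, so the union is just that shape — area = 28.42 mm². So its area = 28.42 mm². Layer 23 is larger (28.42 vs 24.33 mm²).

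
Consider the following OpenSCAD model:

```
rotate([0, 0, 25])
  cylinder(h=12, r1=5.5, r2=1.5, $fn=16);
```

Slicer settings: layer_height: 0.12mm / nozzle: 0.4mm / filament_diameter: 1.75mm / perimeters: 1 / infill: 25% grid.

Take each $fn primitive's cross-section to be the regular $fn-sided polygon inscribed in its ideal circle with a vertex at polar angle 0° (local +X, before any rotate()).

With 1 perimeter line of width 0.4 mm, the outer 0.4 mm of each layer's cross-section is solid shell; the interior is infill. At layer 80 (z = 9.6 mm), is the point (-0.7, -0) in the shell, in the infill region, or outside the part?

At z = 9.6 mm: the cone (r1=5.5→r2=1.5) has section circumradius 2.300 here — a regular 16-gon; (whole slice rotated 25° about Z — lengths, areas and connectivity unchanged). Overall, the cross-section is a single solid region. Undo the 25° rotation: the query point maps to (-0.634, 0.296) in the un-rotated model frame. The nearest boundary edge runs (-1.63, 1.63)→(-2.12, 0.88); distance from the point to it = 1.56 mm. The point is inside the cross-section and 1.56 mm from the nearest boundary — more than the 0.4 mm shell width (1 × 0.4), so it's in the infill interior.

infill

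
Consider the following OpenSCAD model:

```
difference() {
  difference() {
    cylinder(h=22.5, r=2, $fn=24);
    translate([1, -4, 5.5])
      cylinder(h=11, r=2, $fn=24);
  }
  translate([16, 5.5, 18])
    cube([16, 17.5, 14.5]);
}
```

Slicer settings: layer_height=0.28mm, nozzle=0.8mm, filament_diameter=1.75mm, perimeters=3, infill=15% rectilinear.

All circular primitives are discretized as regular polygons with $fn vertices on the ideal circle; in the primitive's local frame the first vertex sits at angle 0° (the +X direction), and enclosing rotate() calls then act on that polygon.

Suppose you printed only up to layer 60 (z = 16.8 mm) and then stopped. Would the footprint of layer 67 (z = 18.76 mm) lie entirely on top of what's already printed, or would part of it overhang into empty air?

Compare the two slices. At z = 16.8: the r=2 cylinder contributes a regular 24-gon of circumradius 2 (area = (24/2)·2.000²·sin(360°/24) = 12.42 mm²); the cylinder at (1, -4) is absent (z outside [5.5, 16.5]); Subtracting the remaining from the first: none of the subtracted shapes is present at this height, so the r=2 cylinder is unchanged — area = 12.42 mm²; the cube at (16, 5.5) does not reach this height (z outside [18, 32.5]); Taking the first minus the rest: none of the subtracted shapes is present at this height, so that combined region is unchanged — area = 12.42 mm². At z = 18.76: the r=2 cylinder contributes a regular 24-gon of circumradius 2 (area = (24/2)·2.000²·sin(360°/24) = 12.42 mm²); the cylinder at (1, -4) is absent (z outside [5.5, 16.5]); Subtracting the remaining from the first: none of the subtracted shapes is present at this height, so the r=2 cylinder is unchanged — area = 12.42 mm²; the 16×17.5 cube at (16, 5.5) contributes its full rectangle (area 280.00 mm²); After the difference (first − rest): starting from that combined region (12.42 mm²), the 16×17.5 cube at (16, 5.5) misses the remaining region (no effect) — area = 12.42 mm². Checking containment: the cross-section at z = 18.76 is a subset of the cross-section at z = 16.8.

entirely on top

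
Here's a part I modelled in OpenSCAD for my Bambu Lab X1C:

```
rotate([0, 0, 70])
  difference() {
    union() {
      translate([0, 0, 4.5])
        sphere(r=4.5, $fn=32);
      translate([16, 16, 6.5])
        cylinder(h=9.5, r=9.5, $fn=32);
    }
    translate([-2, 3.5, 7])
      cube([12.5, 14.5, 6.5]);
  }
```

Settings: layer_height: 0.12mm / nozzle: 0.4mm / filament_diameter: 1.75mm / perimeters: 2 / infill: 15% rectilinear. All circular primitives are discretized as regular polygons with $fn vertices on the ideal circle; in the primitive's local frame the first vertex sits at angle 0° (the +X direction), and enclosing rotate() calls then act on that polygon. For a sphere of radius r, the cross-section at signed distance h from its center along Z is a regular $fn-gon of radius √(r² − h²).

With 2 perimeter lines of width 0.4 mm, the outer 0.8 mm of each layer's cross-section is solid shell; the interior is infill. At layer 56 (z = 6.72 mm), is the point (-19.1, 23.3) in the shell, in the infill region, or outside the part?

outside

At z = 6.72 mm: the r=4.5 sphere slices to a regular 32-gon of circumradius 3.914 (√(r²−h²) with h=2.22 from center); the r=9.5 cylinder at (16, 16) contributes a regular 32-gon of circumradius 9.5; Combining (union): the 2 present regions are separate (no shared area or edge), so areas and boundary lengths simply add and each stays a separate island — 2 connected regions; the cube at (-2, 3.5) is not intersected at this z (z outside [7, 13.5]); Subtracting the remaining from the first: none of the subtracted shapes is present at this height, so the result so far is unchanged — 2 connected regions; (whole slice rotated 70° about Z — lengths, areas and connectivity unchanged). Overall, the cross-section has 2 separate islands. Undo the 70° rotation: the query point maps to (15.362, 25.917) in the un-rotated model frame. The nearest boundary edge runs (14.15, 25.32)→(16.00, 25.50); distance from the point to it = 0.48 mm. The point is not inside any of the regions above, so it lies outside the cross-section (0.48 mm from the nearest boundary).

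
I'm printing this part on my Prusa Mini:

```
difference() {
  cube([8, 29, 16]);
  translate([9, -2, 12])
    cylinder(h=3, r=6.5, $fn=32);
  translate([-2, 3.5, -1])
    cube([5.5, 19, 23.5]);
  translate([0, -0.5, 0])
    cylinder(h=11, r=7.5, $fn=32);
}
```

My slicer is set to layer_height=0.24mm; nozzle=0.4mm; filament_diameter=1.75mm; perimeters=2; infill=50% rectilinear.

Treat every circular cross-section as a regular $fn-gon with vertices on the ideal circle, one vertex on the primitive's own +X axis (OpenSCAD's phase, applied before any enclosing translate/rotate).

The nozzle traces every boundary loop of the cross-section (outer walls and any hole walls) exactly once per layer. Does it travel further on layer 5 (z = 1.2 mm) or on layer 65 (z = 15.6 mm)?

layer 65 (z = 15.6 mm)

Layer 5 (z = 1.2): the 8×29 cube contributes its full rectangle (perimeter 74.00 mm); the cylinder at (9, -2) does not reach this height (z outside [12, 15]); the cube at (-2, 3.5) (footprint 5.5×19) is included at this height (perimeter 49.00 mm); the r=7.5 cylinder at (0, -0.5) gives a regular 32-gon of circumradius 7.5 (constant along its height) (perimeter = 2·32·7.500·sin(180°/32) = 47.05 mm); Taking the first minus the rest: starting from the 8×29 cube, the 5.5×19 cube at (-2, 3.5) partially overlaps it — only the 66.50 mm² overlap (of its 104.50 mm²) is removed, clipping the outline; the r=7.5 cylinder at (0, -0.5) partially overlaps it — only the 28.98 mm² overlap (of its 175.58 mm²) is removed, clipping the outline — boundary = 71.56 mm. So its perimeter = 71.56 mm. Layer 65 (z = 15.6): the cube (footprint 8×29) is included at this height (perimeter 74.00 mm); the cylinder at (9, -2) is not intersected at this z (z outside [12, 15]); the cube at (-2, 3.5) (footprint 5.5×19) is included at this height (perimeter 49.00 mm); the cylinder at (0, -0.5) does not reach this height (z outside [0, 11]); After the difference (first − rest): starting from the 8×29 cube, the 5.5×19 cube at (-2, 3.5) partially overlaps it — only the 66.50 mm² overlap (of its 104.50 mm²) is removed, clipping the outline — boundary = 81.00 mm. So its perimeter = 81.00 mm. Layer 65 is larger (81.00 vs 71.56 mm).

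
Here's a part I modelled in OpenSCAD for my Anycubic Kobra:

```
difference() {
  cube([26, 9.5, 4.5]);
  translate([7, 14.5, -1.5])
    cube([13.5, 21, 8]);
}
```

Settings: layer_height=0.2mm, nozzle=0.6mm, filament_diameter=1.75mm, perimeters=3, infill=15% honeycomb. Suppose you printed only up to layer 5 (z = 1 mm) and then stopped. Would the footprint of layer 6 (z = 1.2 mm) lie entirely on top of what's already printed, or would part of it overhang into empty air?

Compare the two slices. At z = 1: the cube is present — its section is the full 26×9.5 rectangle (area 247.00 mm²); the 13.5×21 cube at (7, 14.5) contributes its full rectangle (area 283.50 mm²); Taking the first minus the rest: starting from the 26×9.5 cube (247.00 mm²), the 13.5×21 cube at (7, 14.5) misses the remaining region (no effect) — area = 247.00 mm². At z = 1.2: the cube (footprint 26×9.5) is included at this height (area 247.00 mm²); the cube at (7, 14.5) (footprint 13.5×21) is included at this height (area 283.50 mm²); Taking the first minus the rest: starting from the 26×9.5 cube (247.00 mm²), the 13.5×21 cube at (7, 14.5) misses the remaining region (no effect) — area = 247.00 mm². Checking containment: the cross-section at z = 1.2 is a subset of the cross-section at z = 1.

entirely on top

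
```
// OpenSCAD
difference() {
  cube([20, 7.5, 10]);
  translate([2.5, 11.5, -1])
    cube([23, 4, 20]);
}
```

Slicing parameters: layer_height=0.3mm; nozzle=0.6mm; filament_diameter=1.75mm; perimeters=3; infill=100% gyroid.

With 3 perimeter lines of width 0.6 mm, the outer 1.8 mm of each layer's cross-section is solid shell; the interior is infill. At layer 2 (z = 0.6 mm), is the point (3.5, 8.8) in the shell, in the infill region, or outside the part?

outside

At z = 0.6 mm: the cube (footprint 20×7.5) is included at this height; the cube at (2.5, 11.5) (footprint 23×4) is included at this height; After the difference (first − rest): starting from the 20×7.5 cube, the 23×4 cube at (2.5, 11.5) misses the remaining region (no effect) — 1 connected region. Overall, the cross-section is a single solid region. The nearest boundary edge runs (0.00, 7.50)→(20.00, 7.50); distance from the point to it = 1.30 mm. The point is not inside any of the regions above, so it lies outside the cross-section (1.30 mm from the nearest boundary).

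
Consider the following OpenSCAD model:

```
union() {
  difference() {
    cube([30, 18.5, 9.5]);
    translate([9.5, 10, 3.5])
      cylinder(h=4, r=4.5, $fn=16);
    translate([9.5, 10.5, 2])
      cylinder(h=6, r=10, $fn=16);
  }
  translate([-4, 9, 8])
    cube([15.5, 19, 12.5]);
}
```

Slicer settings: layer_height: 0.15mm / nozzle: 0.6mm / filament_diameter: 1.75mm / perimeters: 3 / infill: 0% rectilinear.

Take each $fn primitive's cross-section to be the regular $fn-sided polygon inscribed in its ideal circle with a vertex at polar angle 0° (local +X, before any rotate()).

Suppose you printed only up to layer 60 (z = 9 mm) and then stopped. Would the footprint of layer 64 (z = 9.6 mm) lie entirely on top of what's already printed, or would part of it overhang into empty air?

entirely on top

Compare the two slices. At z = 9: the 30×18.5 cube contributes its full rectangle (area 555.00 mm²); the cylinder at (9.5, 10) is not intersected at this z (z outside [3.5, 7.5]); the cylinder at (9.5, 10.5) is absent (z outside [2, 8]); Subtracting the remaining from the first: none of the subtracted shapes is present at this height, so the 30×18.5 cube is unchanged — area = 555.00 mm²; the cube at (-4, 9) is present — its section is the full 15.5×19 rectangle (area 294.50 mm²); Taking the union: the regions partially overlap — summed areas 849.50 mm² minus the doubly-counted overlap 109.25 mm² gives 740.25 mm² — area = 740.25 mm². At z = 9.6: the cube is absent (z outside [0, 9.5]); the cylinder at (9.5, 10) does not reach this height (z outside [3.5, 7.5]); the cylinder at (9.5, 10.5) does not reach this height (z outside [2, 8]); Subtracting the remaining from the first: the first operand is absent here, so nothing remains; the 15.5×19 cube at (-4, 9) contributes its full rectangle (area 294.50 mm²); Combining (union): only the 15.5×19 cube at (-4, 9) is present, so the union is just that shape — area = 294.50 mm². Checking containment: the cross-section at z = 9.6 is a subset of the cross-section at z = 9.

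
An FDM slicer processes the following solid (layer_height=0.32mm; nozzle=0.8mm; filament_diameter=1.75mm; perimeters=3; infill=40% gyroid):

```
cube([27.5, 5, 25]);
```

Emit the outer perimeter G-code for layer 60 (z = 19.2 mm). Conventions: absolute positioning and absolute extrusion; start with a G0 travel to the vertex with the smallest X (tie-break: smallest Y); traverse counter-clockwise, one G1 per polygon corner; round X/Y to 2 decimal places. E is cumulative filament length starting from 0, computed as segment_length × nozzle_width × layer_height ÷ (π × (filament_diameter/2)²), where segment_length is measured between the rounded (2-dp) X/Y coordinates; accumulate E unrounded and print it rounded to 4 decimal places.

G0 X0.00 Y0.00 Z19.20
G1 X27.50 Y0.00 E2.9269
G1 X27.50 Y5.00 E3.4591
G1 X0.00 Y5.00 E6.3859
G1 X0.00 Y0.00 E6.9181

At z = 19.2 mm: the cube (footprint 27.5×5) is included at this height. The outline is a single polygon with 4 vertices. Extrusion per mm of travel: 0.8 × 0.32 / (π × 0.875²) = 0.106432. Accumulating E over each segment gives final E = 6.9181.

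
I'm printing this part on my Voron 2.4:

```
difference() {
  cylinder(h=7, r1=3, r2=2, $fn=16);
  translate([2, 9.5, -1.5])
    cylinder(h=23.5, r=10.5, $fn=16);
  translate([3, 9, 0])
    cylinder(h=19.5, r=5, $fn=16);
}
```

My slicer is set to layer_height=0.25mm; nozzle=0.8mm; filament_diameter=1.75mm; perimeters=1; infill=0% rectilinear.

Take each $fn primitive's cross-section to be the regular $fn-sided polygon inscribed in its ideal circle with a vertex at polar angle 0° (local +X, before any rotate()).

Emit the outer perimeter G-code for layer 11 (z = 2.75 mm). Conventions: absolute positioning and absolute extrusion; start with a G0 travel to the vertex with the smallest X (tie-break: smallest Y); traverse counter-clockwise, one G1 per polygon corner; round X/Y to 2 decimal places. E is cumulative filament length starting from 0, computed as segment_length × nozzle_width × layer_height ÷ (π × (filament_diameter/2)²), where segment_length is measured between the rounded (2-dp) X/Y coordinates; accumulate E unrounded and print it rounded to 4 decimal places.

G0 X-2.61 Y0.00 Z2.75
G1 X-2.41 Y-1.00 E0.0848
G1 X-1.84 Y-1.84 E0.1692
G1 X-1.00 Y-2.41 E0.2536
G1 X0.00 Y-2.61 E0.3384
G1 X1.00 Y-2.41 E0.4232
G1 X1.84 Y-1.84 E0.5076
G1 X2.41 Y-1.00 E0.5920
G1 X2.43 Y-0.92 E0.5989
G1 X2.00 Y-1.00 E0.6353
G1 X-2.02 Y-0.20 E0.9761
G1 X-2.57 Y0.17 E1.0312
G1 X-2.61 Y0.00 E1.0457

At z = 2.75 mm: the cone contributes a regular 16-gon of circumradius 2.607 (interpolated between r1=3 and r2=2 at t=0.393); the cylinder at (2, 9.5): section is a regular 16-gon, circumradius r=10.5; the r=5 cylinder at (3, 9) contributes a regular 16-gon of circumradius 5; After the difference (first − rest): starting from the cone, the r=10.5 cylinder at (2, 9.5) partially overlaps it — only the 13.31 mm² overlap (of its 337.53 mm²) is removed, clipping the outline; the r=5 cylinder at (3, 9) misses the remaining region (no effect) — 1 connected region. The outline is a single polygon with 12 vertices. Extrusion per mm of travel: 0.8 × 0.25 / (π × 0.875²) = 0.083150. Accumulating E over each segment gives final E = 1.0457.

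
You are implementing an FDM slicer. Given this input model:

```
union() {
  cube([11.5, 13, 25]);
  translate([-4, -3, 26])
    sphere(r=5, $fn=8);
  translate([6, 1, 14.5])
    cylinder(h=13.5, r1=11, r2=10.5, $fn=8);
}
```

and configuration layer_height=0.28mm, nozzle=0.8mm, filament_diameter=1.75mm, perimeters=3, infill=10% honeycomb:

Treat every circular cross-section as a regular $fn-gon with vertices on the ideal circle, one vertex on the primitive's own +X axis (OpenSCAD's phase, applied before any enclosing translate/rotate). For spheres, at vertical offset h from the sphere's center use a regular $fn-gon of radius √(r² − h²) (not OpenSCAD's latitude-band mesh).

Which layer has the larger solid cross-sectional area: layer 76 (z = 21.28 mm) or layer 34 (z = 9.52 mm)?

layer 76 (z = 21.28 mm)

Layer 76 (z = 21.28): the 11.5×13 cube contributes its full rectangle (area 149.50 mm²); the r=5 sphere at (-4, -3) contributes a regular 8-gon of circumradius √(5²−4.72²) = 1.650 (area = (8/2)·1.650²·sin(360°/8) = 7.70 mm²); the cone at (6, 1) contributes a regular 8-gon of circumradius 10.749 (interpolated between r1=11 and r2=10.5 at t=0.502) (area = (8/2)·10.749²·sin(360°/8) = 326.79 mm²); Merging all regions: the regions partially overlap — summed areas 483.99 mm² minus the doubly-counted overlap 122.73 mm² gives 361.26 mm² — area = 361.26 mm². So its area = 361.26 mm². Layer 34 (z = 9.52): the 11.5×13 cube contributes its full rectangle (area 149.50 mm²); the sphere at (-4, -3) is not intersected at this z (|z−center|=16.480 > r=5); the cone at (6, 1) is not intersected at this z (z outside [14.5, 28]); Taking the union: only the 11.5×13 cube is present, so the union is just that shape — area = 149.50 mm². So its area = 149.50 mm². Layer 76 is larger (361.26 vs 149.50 mm²).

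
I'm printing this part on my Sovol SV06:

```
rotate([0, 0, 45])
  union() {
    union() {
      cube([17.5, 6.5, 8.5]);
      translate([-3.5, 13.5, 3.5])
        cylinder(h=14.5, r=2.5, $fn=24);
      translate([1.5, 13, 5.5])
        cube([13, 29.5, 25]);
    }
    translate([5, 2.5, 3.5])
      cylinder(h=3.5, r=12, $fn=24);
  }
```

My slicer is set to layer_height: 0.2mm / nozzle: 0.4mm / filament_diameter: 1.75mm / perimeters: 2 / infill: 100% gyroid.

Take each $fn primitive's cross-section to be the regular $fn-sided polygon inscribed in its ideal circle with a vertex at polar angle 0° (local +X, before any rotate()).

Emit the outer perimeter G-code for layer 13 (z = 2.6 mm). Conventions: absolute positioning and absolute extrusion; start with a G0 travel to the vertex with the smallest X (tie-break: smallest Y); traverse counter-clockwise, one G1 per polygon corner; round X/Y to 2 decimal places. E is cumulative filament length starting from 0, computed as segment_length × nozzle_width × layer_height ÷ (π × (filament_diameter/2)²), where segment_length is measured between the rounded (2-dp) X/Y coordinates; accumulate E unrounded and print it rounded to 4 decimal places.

At z = 2.6 mm: the 17.5×6.5 cube contributes its full rectangle; the cylinder at (-3.5, 13.5) does not reach this height (z outside [3.5, 18]); the cube at (1.5, 13) does not reach this height (z outside [5.5, 30.5]); Combining (union): only the 17.5×6.5 cube is present, so the union is just that shape — 1 connected region; the cylinder at (5, 2.5) does not reach this height (z outside [3.5, 7]); Merging all regions: only the result so far is present, so the union is just that shape — 1 connected region; (whole slice rotated 45° about Z — lengths, areas and connectivity unchanged). The outline is a single polygon with 4 vertices. Extrusion per mm of travel: 0.4 × 0.2 / (π × 0.875²) = 0.033260. Accumulating E over each segment gives final E = 1.5964.

G0 X-4.60 Y4.60 Z2.60
G1 X0.00 Y0.00 E0.2164
G1 X12.37 Y12.37 E0.7982
G1 X7.78 Y16.97 E1.0144
G1 X-4.60 Y4.60 E1.5964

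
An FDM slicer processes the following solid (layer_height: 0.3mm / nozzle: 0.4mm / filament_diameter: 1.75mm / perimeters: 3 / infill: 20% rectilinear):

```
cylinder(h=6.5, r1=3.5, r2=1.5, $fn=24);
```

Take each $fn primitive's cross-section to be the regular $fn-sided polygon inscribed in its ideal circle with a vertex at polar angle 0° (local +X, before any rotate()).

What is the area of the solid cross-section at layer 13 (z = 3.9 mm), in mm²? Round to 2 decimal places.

16.43 mm²

At z = 3.9 mm: the cone (r1=3.5→r2=1.5) has section circumradius 2.300 here — a regular 24-gon (area = (24/2)·2.300²·sin(360°/24) = 16.43 mm²). Overall, the cross-section is a single solid region. Net area = 16.43 mm².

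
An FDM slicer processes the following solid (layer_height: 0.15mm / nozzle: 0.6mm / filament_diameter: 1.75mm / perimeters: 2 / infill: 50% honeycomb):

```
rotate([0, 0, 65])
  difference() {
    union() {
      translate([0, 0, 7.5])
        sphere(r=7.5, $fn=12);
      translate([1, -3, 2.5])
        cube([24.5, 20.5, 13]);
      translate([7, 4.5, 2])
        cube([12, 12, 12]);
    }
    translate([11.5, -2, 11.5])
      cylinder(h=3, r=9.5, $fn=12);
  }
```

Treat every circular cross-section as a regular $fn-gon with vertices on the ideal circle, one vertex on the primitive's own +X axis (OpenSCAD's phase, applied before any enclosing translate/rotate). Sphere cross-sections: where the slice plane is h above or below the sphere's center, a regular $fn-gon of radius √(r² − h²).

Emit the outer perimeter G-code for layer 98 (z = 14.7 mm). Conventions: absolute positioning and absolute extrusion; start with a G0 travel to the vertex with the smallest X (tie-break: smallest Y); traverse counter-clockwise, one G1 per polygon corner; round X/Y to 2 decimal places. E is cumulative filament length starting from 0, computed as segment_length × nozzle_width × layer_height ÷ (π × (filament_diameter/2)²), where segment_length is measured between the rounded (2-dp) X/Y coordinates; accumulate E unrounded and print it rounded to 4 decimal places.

At z = 14.7 mm: the r=7.5 sphere contributes a regular 12-gon of circumradius √(7.5²−7.2²) = 2.100; the 24.5×20.5 cube at (1, -3) contributes its full rectangle; the cube at (7, 4.5) is absent (z outside [2, 14]); Merging all regions: the regions partially overlap (shared area 2.68 mm²), so overlapping operands fuse into one piece — 1 connected region; the cylinder at (11.5, -2) does not reach this height (z outside [11.5, 14.5]); Subtracting the remaining from the first: none of the subtracted shapes is present at this height, so that combined region is unchanged — 1 connected region; (whole slice rotated 65° about Z — lengths, areas and connectivity unchanged). The outline is a single polygon with 13 vertices. Extrusion per mm of travel: 0.6 × 0.15 / (π × 0.875²) = 0.037418. Accumulating E over each segment gives final E = 3.5518.

G0 X-15.44 Y8.30 Z14.70
G1 X-1.24 Y1.68 E0.5862
G1 X-1.90 Y0.89 E0.6248
G1 X-2.09 Y-0.18 E0.6654
G1 X-1.72 Y-1.20 E0.7060
G1 X-0.89 Y-1.90 E0.7466
G1 X0.18 Y-2.09 E0.7873
G1 X1.20 Y-1.72 E0.8279
G1 X1.90 Y-0.89 E0.8685
G1 X2.08 Y0.13 E0.9073
G1 X3.14 Y-0.36 E0.9510
G1 X13.50 Y21.84 E1.8677
G1 X-5.08 Y30.51 E2.6348
G1 X-15.44 Y8.30 E3.5518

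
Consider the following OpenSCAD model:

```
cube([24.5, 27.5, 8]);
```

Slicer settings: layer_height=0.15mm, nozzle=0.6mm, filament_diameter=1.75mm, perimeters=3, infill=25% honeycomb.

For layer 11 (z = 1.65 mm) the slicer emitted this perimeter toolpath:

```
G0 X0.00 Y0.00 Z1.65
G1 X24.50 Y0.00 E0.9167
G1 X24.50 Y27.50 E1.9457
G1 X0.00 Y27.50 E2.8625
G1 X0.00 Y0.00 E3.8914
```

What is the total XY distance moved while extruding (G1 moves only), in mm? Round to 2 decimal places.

104.00 mm

Sum the Euclidean lengths of each G1 segment: total = 104.00 mm.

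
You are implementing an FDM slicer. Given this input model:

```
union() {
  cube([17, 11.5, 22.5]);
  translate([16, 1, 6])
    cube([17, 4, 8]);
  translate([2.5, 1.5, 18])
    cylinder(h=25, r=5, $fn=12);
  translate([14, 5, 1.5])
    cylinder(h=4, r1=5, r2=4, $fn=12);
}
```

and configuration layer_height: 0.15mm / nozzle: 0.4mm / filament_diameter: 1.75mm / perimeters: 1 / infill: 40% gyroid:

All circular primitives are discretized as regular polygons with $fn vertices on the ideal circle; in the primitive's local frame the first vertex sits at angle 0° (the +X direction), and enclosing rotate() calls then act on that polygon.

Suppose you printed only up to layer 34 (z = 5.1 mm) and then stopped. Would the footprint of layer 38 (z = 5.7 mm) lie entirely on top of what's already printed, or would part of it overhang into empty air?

entirely on top

Compare the two slices. At z = 5.1: the cube is present — its section is the full 17×11.5 rectangle (area 195.50 mm²); the cube at (16, 1) is not intersected at this z (z outside [6, 14]); the cylinder at (2.5, 1.5) does not reach this height (z outside [18, 43]); the cone at (14, 5): at t=0.900 of its height the radius interpolates to r₁+(r₂−r₁)t = 4.100, giving a regular 12-gon of that circumradius (area = (12/2)·4.100²·sin(360°/12) = 50.43 mm²); Merging all regions: the regions partially overlap — summed areas 245.93 mm² minus the doubly-counted overlap 46.74 mm² gives 199.19 mm² — area = 199.19 mm². At z = 5.7: the cube (footprint 17×11.5) is included at this height (area 195.50 mm²); the cube at (16, 1) is not intersected at this z (z outside [6, 14]); the cylinder at (2.5, 1.5) is not intersected at this z (z outside [18, 43]); the cone at (14, 5) is not intersected at this z (z outside [1.5, 5.5]); Combining (union): only the 17×11.5 cube is present, so the union is just that shape — area = 195.50 mm². Checking containment: the cross-section at z = 5.7 is a subset of the cross-section at z = 5.1.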